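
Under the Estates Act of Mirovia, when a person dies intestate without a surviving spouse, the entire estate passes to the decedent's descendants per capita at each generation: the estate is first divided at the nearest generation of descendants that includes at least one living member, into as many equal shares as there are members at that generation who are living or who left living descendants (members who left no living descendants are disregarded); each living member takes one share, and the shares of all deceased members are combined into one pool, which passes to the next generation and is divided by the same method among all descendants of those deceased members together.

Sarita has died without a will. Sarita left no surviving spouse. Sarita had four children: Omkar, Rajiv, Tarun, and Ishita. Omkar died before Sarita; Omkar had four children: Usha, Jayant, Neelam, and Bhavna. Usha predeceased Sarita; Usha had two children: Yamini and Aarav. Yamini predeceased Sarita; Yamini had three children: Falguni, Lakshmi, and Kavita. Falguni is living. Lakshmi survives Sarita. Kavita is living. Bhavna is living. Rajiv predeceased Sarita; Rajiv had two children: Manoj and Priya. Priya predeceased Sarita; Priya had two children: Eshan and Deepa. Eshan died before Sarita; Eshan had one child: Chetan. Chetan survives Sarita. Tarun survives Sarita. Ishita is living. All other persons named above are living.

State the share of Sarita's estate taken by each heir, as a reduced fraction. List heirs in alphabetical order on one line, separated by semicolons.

Aarav 1/24; Bhavna 1/12; Chetan 1/48; Deepa 1/24; Falguni 1/48; Ishita 1/4; Jayant 1/12; Kavita 1/48; Lakshmi 1/48; Manoj 1/12; Neelam 1/12; Tarun 1/4

There is no surviving spouse, so the entire estate passes to Sarita's descendants per capita at each generation.
At generation 1 (Omkar, Rajiv, Tarun, Ishita) there are 4 shares of (1)/4 = 1/4 each.
Living: Tarun and Ishita — each takes 1/4.
Deceased: Omkar and Rajiv. Their combined 1/2 is pooled and carried to generation 2.
At generation 2 (Usha, Jayant, Neelam, Bhavna, Manoj, Priya) there are 6 shares of (1/2)/6 = 1/12 each.
Living: Jayant, Neelam, Bhavna, and Manoj — each takes 1/12.
Deceased: Usha and Priya. Their combined 1/6 is pooled and carried to generation 3.
At generation 3 (Yamini, Aarav, Eshan, Deepa) there are 4 shares of (1/6)/4 = 1/24 each.
Living: Aarav and Deepa — each takes 1/24.
Deceased: Yamini and Eshan. Their combined 1/12 is pooled and carried to generation 4.
At generation 4 (Falguni, Lakshmi, Kavita, Chetan) there are 4 shares of (1/12)/4 = 1/48 each.
Living: Falguni, Lakshmi, Kavita, and Chetan — each takes 1/48.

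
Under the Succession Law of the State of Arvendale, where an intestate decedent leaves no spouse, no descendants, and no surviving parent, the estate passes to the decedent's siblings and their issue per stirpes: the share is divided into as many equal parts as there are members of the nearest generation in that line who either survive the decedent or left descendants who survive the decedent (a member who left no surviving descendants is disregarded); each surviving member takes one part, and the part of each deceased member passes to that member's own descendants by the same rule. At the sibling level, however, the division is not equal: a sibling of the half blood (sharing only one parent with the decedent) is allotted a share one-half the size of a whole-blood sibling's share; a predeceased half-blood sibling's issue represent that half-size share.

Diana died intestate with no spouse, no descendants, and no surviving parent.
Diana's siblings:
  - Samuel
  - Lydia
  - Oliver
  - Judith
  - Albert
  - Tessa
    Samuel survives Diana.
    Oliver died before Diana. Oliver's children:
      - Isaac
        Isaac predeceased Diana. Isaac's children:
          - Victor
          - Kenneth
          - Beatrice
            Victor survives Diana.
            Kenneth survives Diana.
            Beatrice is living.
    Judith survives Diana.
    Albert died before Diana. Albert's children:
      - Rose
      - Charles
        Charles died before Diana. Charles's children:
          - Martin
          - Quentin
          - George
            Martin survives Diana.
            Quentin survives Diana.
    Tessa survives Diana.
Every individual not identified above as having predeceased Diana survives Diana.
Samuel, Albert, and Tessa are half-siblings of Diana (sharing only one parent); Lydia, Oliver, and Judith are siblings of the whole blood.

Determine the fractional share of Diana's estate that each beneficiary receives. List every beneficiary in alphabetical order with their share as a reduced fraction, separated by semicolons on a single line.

No spouse, descendants, or parent survives, so the estate passes to Diana's siblings per stirpes.
Half-blood siblings count for one-half the weight of whole-blood siblings at the initial division.
Dividing 1 in proportion to weights (total weight 9/2): Samuel (weight 1/2) → 1/9; Lydia (weight 1) → 2/9; Oliver (weight 1) → 2/9; Judith (weight 1) → 2/9; Albert (weight 1/2) → 1/9; Tessa (weight 1/2) → 1/9.
Samuel is living and takes 1/9.
Lydia is living and takes 2/9.
Oliver predeceased; the 2/9 allotted to Oliver's branch passes to Oliver's issue by representation.
Isaac's line is the sole branch at this level, so the full 2/9 passes to Isaac's issue by representation.
The 2/9 is divided into 3 equal shares of 2/27 among Victor, Kenneth, Beatrice.
Victor is living and takes 2/27.
Kenneth is living and takes 2/27.
Beatrice is living and takes 2/27.
Judith is living and takes 2/9.
Albert predeceased; the 1/9 allotted to Albert's branch passes to Albert's issue by representation.
The 1/9 is divided into 2 equal shares of 1/18 among Rose, Charles.
Rose is living and takes 1/18.
Charles predeceased; the 1/18 allotted to Charles's branch passes to Charles's issue by representation.
The 1/18 is divided into 3 equal shares of 1/54 among Martin, Quentin, George.
Martin is living and takes 1/54.
Quentin is living and takes 1/54.
George is living and takes 1/54.
Tessa is living and takes 1/9.

Beatrice 2/27; George 1/54; Judith 2/9; Kenneth 2/27; Lydia 2/9; Martin 1/54; Quentin 1/54; Rose 1/18; Samuel 1/9; Tessa 1/9; Victor 2/27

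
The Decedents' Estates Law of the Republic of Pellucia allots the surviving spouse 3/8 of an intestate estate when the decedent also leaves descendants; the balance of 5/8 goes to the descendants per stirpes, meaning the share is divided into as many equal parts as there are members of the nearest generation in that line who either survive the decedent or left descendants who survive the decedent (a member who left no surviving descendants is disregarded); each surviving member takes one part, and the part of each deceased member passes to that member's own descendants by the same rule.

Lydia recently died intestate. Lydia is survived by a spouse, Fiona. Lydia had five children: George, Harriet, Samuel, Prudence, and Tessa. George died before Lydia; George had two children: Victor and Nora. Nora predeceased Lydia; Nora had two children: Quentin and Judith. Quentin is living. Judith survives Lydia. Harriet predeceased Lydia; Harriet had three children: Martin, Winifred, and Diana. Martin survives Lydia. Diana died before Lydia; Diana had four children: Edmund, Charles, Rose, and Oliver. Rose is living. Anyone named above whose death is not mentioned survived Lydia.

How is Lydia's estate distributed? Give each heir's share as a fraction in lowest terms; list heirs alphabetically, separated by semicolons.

Charles 1/96; Edmund 1/96; Fiona 3/8; Judith 1/32; Martin 1/24; Oliver 1/96; Prudence 1/8; Quentin 1/32; Rose 1/96; Samuel 1/8; Tessa 1/8; Victor 1/16; Winifred 1/24

Fiona, as surviving spouse, takes 3/8.
The remaining 5/8 passes to Lydia's descendants per stirpes.
The 5/8 is divided into 5 equal shares of 1/8 among George, Harriet, Samuel, Prudence, Tessa.
George predeceased; the 1/8 allotted to George's branch passes to George's issue by representation.
The 1/8 is divided into 2 equal shares of 1/16 among Victor, Nora.
Victor is living and takes 1/16.
Nora predeceased; the 1/16 allotted to Nora's branch passes to Nora's issue by representation.
The 1/16 is divided into 2 equal shares of 1/32 among Quentin, Judith.
Quentin is living and takes 1/32.
Judith is living and takes 1/32.
Harriet predeceased; the 1/8 allotted to Harriet's branch passes to Harriet's issue by representation.
The 1/8 is divided into 3 equal shares of 1/24 among Martin, Winifred, Diana.
Martin is living and takes 1/24.
Winifred is living and takes 1/24.
Diana predeceased; the 1/24 allotted to Diana's branch passes to Diana's issue by representation.
The 1/24 is divided into 4 equal shares of 1/96 among Edmund, Charles, Rose, Oliver.
Edmund is living and takes 1/96.
Charles is living and takes 1/96.
Rose is living and takes 1/96.
Oliver is living and takes 1/96.
Samuel is living and takes 1/8.
Prudence is living and takes 1/8.
Tessa is living and takes 1/8.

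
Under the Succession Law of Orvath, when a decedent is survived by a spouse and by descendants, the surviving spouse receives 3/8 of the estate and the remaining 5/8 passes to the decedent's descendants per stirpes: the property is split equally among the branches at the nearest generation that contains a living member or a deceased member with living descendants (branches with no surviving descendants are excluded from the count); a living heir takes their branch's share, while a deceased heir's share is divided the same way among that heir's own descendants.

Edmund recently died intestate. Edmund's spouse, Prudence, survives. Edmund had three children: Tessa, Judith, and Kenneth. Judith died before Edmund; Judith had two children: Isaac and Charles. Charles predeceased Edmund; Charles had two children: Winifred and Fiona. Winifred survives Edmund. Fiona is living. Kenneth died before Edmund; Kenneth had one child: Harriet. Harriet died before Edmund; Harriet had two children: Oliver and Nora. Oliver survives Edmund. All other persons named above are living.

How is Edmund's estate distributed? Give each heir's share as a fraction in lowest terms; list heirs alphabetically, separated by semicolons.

Prudence, as surviving spouse, takes 3/8.
The remaining 5/8 passes to Edmund's descendants per stirpes.
The 5/8 is divided into 3 equal shares of 5/24 among Tessa, Judith, Kenneth.
Tessa is living and takes 5/24.
Judith predeceased; the 5/24 allotted to Judith's branch passes to Judith's issue by representation.
The 5/24 is divided into 2 equal shares of 5/48 among Isaac, Charles.
Isaac is living and takes 5/48.
Charles predeceased; the 5/48 allotted to Charles's branch passes to Charles's issue by representation.
The 5/48 is divided into 2 equal shares of 5/96 among Winifred, Fiona.
Winifred is living and takes 5/96.
Fiona is living and takes 5/96.
Kenneth predeceased; the 5/24 allotted to Kenneth's branch passes to Kenneth's issue by representation.
Harriet's line is the sole branch at this level, so the full 5/24 passes to Harriet's issue by representation.
The 5/24 is divided into 2 equal shares of 5/48 among Oliver, Nora.
Oliver is living and takes 5/48.
Nora is living and takes 5/48.

Fiona 5/96; Isaac 5/48; Nora 5/48; Oliver 5/48; Prudence 3/8; Tessa 5/24; Winifred 5/96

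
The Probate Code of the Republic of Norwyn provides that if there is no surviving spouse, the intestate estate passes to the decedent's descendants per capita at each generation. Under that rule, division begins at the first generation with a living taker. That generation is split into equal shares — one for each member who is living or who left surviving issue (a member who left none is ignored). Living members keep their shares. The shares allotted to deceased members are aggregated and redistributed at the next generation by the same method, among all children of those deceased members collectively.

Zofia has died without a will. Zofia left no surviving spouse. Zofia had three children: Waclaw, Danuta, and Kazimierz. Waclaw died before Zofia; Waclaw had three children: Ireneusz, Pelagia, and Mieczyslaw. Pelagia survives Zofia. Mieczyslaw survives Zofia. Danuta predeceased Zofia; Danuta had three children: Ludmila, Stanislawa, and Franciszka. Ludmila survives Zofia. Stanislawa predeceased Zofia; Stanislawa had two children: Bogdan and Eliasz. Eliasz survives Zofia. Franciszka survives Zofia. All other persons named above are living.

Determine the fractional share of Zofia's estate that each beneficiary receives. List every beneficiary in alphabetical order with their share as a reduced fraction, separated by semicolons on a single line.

Bogdan 1/18; Eliasz 1/18; Franciszka 1/9; Ireneusz 1/9; Kazimierz 1/3; Ludmila 1/9; Mieczyslaw 1/9; Pelagia 1/9

There is no surviving spouse, so the entire estate passes to Zofia's descendants per capita at each generation.
At generation 1 (Waclaw, Danuta, Kazimierz) there are 3 shares of (1)/3 = 1/3 each.
Living: Kazimierz — each takes 1/3.
Deceased: Waclaw and Danuta. Their combined 2/3 is pooled and carried to generation 2.
At generation 2 (Ireneusz, Pelagia, Mieczyslaw, Ludmila, Stanislawa, Franciszka) there are 6 shares of (2/3)/6 = 1/9 each.
Living: Ireneusz, Pelagia, Mieczyslaw, Ludmila, and Franciszka — each takes 1/9.
Deceased: Stanislawa. That 1/9 share is carried to generation 3.
At generation 3 (Bogdan, Eliasz) there are 2 shares of (1/9)/2 = 1/18 each.
Living: Bogdan and Eliasz — each takes 1/18.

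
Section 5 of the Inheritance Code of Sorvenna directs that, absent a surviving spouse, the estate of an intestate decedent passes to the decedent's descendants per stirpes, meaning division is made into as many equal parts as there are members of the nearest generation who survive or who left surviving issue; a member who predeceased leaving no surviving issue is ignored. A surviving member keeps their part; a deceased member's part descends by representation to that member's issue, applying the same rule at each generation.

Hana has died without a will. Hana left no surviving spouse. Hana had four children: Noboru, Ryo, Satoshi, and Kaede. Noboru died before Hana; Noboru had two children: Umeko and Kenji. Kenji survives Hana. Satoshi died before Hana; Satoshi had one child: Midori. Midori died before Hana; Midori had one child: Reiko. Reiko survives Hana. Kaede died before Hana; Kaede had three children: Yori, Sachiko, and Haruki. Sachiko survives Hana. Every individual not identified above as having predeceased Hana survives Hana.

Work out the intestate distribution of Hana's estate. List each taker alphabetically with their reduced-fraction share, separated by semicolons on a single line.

Haruki 1/12; Kenji 1/8; Reiko 1/4; Ryo 1/4; Sachiko 1/12; Umeko 1/8; Yori 1/12

There is no surviving spouse, so the entire estate passes to Hana's descendants per stirpes.
The estate is divided into 4 equal shares of 1/4 among Noboru, Ryo, Satoshi, Kaede.
Noboru predeceased; the 1/4 allotted to Noboru's branch passes to Noboru's issue by representation.
The 1/4 is divided into 2 equal shares of 1/8 among Umeko, Kenji.
Umeko is living and takes 1/8.
Kenji is living and takes 1/8.
Ryo is living and takes 1/4.
Satoshi predeceased; the 1/4 allotted to Satoshi's branch passes to Satoshi's issue by representation.
Midori's line is the sole branch at this level, so the full 1/4 passes to Midori's issue by representation.
Reiko is the sole taker at this level and receives the full 1/4.
Kaede predeceased; the 1/4 allotted to Kaede's branch passes to Kaede's issue by representation.
The 1/4 is divided into 3 equal shares of 1/12 among Yori, Sachiko, Haruki.
Yori is living and takes 1/12.
Sachiko is living and takes 1/12.
Haruki is living and takes 1/12.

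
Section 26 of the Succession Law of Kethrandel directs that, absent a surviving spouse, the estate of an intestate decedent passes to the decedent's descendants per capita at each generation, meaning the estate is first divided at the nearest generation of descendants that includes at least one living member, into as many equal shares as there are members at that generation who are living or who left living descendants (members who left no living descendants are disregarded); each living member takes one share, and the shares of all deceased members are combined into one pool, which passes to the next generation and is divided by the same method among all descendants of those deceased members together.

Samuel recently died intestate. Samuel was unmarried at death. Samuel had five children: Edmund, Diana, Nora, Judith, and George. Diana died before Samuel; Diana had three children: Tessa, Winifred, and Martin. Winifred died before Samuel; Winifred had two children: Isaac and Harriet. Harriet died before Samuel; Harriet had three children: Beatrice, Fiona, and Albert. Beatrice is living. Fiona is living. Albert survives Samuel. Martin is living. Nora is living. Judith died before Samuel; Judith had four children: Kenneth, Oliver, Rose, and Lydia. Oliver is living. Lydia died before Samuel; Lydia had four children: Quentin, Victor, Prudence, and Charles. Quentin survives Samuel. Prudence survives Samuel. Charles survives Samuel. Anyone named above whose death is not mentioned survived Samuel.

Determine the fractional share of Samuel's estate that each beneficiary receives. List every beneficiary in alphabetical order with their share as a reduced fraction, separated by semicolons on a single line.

Albert 2/315; Beatrice 2/315; Charles 2/105; Edmund 1/5; Fiona 2/315; George 1/5; Isaac 2/105; Kenneth 2/35; Martin 2/35; Nora 1/5; Oliver 2/35; Prudence 2/105; Quentin 2/105; Rose 2/35; Tessa 2/35; Victor 2/105

There is no surviving spouse, so the entire estate passes to Samuel's descendants per capita at each generation.
At generation 1 (Edmund, Diana, Nora, Judith, George) there are 5 shares of (1)/5 = 1/5 each.
Living: Edmund, Nora, and George — each takes 1/5.
Deceased: Diana and Judith. Their combined 2/5 is pooled and carried to generation 2.
At generation 2 (Tessa, Winifred, Martin, Kenneth, Oliver, Rose, Lydia) there are 7 shares of (2/5)/7 = 2/35 each.
Living: Tessa, Martin, Kenneth, Oliver, and Rose — each takes 2/35.
Deceased: Winifred and Lydia. Their combined 4/35 is pooled and carried to generation 3.
At generation 3 (Isaac, Harriet, Quentin, Victor, Prudence, Charles) there are 6 shares of (4/35)/6 = 2/105 each.
Living: Isaac, Quentin, Victor, Prudence, and Charles — each takes 2/105.
Deceased: Harriet. That 2/105 share is carried to generation 4.
At generation 4 (Beatrice, Fiona, Albert) there are 3 shares of (2/105)/3 = 2/315 each.
Living: Beatrice, Fiona, and Albert — each takes 2/315.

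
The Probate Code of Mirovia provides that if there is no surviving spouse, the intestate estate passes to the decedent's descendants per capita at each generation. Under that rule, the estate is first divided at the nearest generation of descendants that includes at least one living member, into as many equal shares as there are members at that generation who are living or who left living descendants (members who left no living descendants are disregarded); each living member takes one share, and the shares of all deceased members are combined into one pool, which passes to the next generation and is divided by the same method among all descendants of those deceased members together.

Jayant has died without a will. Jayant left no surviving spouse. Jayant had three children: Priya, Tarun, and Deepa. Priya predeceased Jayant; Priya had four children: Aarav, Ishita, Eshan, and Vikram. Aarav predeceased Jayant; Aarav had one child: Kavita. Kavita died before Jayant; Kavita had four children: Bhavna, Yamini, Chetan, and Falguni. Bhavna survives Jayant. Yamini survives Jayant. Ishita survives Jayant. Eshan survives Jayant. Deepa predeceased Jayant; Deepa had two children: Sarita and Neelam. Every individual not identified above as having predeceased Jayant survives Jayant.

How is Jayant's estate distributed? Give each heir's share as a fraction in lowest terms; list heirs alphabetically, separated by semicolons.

There is no surviving spouse, so the entire estate passes to Jayant's descendants per capita at each generation.
At generation 1 (Priya, Tarun, Deepa) there are 3 shares of (1)/3 = 1/3 each.
Living: Tarun — each takes 1/3.
Deceased: Priya and Deepa. Their combined 2/3 is pooled and carried to generation 2.
At generation 2 (Aarav, Ishita, Eshan, Vikram, Sarita, Neelam) there are 6 shares of (2/3)/6 = 1/9 each.
Living: Ishita, Eshan, Vikram, Sarita, and Neelam — each takes 1/9.
Deceased: Aarav. That 1/9 share is carried to generation 3.
At generation 3 (Kavita) there are 1 shares of (1/9)/1 = 1/9 each.
Deceased: Kavita. That 1/9 share is carried to generation 4.
At generation 4 (Bhavna, Yamini, Chetan, Falguni) there are 4 shares of (1/9)/4 = 1/36 each.
Living: Bhavna, Yamini, Chetan, and Falguni — each takes 1/36.

Bhavna 1/36; Chetan 1/36; Eshan 1/9; Falguni 1/36; Ishita 1/9; Neelam 1/9; Sarita 1/9; Tarun 1/3; Vikram 1/9; Yamini 1/36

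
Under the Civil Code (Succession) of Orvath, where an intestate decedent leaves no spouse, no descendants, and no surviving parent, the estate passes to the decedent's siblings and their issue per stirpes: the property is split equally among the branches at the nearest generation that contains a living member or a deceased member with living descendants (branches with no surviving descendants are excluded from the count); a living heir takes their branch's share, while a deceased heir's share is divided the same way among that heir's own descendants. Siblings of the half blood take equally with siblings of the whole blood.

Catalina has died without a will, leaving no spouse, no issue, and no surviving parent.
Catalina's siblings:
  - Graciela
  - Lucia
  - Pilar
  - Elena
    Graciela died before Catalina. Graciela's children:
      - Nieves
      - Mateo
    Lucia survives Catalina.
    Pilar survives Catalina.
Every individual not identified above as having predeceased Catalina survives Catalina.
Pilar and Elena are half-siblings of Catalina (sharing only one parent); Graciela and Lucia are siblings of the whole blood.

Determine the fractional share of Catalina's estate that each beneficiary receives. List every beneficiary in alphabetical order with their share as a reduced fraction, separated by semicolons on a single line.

Elena 1/4; Lucia 1/4; Mateo 1/8; Nieves 1/8; Pilar 1/4

No spouse, descendants, or parent survives, so the estate passes to Catalina's siblings per stirpes.
Half-blood and whole-blood siblings take equally under the stated rule.
The estate is divided into 4 equal shares of 1/4 among Graciela, Lucia, Pilar, Elena.
Graciela predeceased; the 1/4 allotted to Graciela's branch passes to Graciela's issue by representation.
The 1/4 is divided into 2 equal shares of 1/8 among Nieves, Mateo.
Nieves is living and takes 1/8.
Mateo is living and takes 1/8.
Lucia is living and takes 1/4.
Pilar is living and takes 1/4.
Elena is living and takes 1/4.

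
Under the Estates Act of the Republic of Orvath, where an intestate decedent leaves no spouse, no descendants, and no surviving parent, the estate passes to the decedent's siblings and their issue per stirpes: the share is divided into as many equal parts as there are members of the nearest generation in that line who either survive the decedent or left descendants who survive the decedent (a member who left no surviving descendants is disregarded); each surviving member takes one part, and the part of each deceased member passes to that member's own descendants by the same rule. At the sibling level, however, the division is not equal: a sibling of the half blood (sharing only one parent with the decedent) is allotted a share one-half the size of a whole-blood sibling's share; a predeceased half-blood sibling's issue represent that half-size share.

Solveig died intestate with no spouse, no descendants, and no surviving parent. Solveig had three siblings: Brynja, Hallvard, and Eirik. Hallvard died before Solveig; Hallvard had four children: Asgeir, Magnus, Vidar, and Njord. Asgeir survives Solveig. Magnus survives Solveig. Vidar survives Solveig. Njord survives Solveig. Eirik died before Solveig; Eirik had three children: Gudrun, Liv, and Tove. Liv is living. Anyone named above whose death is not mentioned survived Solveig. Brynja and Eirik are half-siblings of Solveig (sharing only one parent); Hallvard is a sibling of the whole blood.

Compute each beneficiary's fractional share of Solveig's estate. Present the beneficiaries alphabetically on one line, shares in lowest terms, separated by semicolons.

Asgeir 1/8; Brynja 1/4; Gudrun 1/12; Liv 1/12; Magnus 1/8; Njord 1/8; Tove 1/12; Vidar 1/8

No spouse, descendants, or parent survives, so the estate passes to Solveig's siblings per stirpes.
Half-blood siblings count for one-half the weight of whole-blood siblings at the initial division.
Dividing 1 in proportion to weights (total weight 2): Brynja (weight 1/2) → 1/4; Hallvard (weight 1) → 1/2; Eirik (weight 1/2) → 1/4.
Brynja is living and takes 1/4.
Hallvard predeceased; the 1/2 allotted to Hallvard's branch passes to Hallvard's issue by representation.
The 1/2 is divided into 4 equal shares of 1/8 among Asgeir, Magnus, Vidar, Njord.
Asgeir is living and takes 1/8.
Magnus is living and takes 1/8.
Vidar is living and takes 1/8.
Njord is living and takes 1/8.
Eirik predeceased; the 1/4 allotted to Eirik's branch passes to Eirik's issue by representation.
The 1/4 is divided into 3 equal shares of 1/12 among Gudrun, Liv, Tove.
Gudrun is living and takes 1/12.
Liv is living and takes 1/12.
Tove is living and takes 1/12.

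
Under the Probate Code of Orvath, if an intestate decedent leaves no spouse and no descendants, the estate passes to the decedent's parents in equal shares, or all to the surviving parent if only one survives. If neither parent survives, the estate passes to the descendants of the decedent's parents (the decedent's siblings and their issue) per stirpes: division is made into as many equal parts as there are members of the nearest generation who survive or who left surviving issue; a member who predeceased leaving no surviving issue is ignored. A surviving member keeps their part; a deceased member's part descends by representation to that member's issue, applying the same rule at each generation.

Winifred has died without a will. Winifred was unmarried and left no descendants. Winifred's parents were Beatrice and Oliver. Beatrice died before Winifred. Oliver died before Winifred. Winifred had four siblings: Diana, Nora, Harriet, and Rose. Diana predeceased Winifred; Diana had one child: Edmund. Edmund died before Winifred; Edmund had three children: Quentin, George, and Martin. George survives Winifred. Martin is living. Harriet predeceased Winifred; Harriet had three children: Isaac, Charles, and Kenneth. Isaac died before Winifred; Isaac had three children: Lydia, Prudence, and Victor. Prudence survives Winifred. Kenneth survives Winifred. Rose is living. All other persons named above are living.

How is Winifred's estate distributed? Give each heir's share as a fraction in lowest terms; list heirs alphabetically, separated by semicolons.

Neither parent survives and there are no descendants, so the estate passes to Winifred's siblings and their issue per stirpes.
The estate is divided into 4 equal shares of 1/4 among Diana, Nora, Harriet, Rose.
Diana predeceased; the 1/4 allotted to Diana's branch passes to Diana's issue by representation.
Edmund's line is the sole branch at this level, so the full 1/4 passes to Edmund's issue by representation.
The 1/4 is divided into 3 equal shares of 1/12 among Quentin, George, Martin.
Quentin is living and takes 1/12.
George is living and takes 1/12.
Martin is living and takes 1/12.
Nora is living and takes 1/4.
Harriet predeceased; the 1/4 allotted to Harriet's branch passes to Harriet's issue by representation.
The 1/4 is divided into 3 equal shares of 1/12 among Isaac, Charles, Kenneth.
Isaac predeceased; the 1/12 allotted to Isaac's branch passes to Isaac's issue by representation.
The 1/12 is divided into 3 equal shares of 1/36 among Lydia, Prudence, Victor.
Lydia is living and takes 1/36.
Prudence is living and takes 1/36.
Victor is living and takes 1/36.
Charles is living and takes 1/12.
Kenneth is living and takes 1/12.
Rose is living and takes 1/4.

Charles 1/12; George 1/12; Kenneth 1/12; Lydia 1/36; Martin 1/12; Nora 1/4; Prudence 1/36; Quentin 1/12; Rose 1/4; Victor 1/36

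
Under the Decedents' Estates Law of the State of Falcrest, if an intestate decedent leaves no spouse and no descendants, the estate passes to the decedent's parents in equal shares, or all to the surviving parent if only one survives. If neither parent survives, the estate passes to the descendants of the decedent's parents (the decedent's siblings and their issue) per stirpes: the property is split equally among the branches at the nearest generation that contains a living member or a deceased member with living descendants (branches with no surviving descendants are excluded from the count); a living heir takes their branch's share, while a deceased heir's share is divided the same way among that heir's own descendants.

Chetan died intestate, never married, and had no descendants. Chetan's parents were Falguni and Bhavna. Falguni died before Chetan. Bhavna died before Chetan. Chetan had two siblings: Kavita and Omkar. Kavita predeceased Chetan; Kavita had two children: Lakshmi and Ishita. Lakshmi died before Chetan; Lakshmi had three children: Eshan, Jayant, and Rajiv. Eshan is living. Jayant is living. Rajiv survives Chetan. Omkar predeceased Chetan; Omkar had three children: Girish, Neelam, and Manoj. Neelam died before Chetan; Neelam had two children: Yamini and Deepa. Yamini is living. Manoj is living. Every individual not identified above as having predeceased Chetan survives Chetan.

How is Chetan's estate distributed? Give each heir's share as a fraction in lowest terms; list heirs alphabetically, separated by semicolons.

Neither parent survives and there are no descendants, so the estate passes to Chetan's siblings and their issue per stirpes.
The estate is divided into 2 equal shares of 1/2 among Kavita, Omkar.
Kavita predeceased; the 1/2 allotted to Kavita's branch passes to Kavita's issue by representation.
The 1/2 is divided into 2 equal shares of 1/4 among Lakshmi, Ishita.
Lakshmi predeceased; the 1/4 allotted to Lakshmi's branch passes to Lakshmi's issue by representation.
The 1/4 is divided into 3 equal shares of 1/12 among Eshan, Jayant, Rajiv.
Eshan is living and takes 1/12.
Jayant is living and takes 1/12.
Rajiv is living and takes 1/12.
Ishita is living and takes 1/4.
Omkar predeceased; the 1/2 allotted to Omkar's branch passes to Omkar's issue by representation.
The 1/2 is divided into 3 equal shares of 1/6 among Girish, Neelam, Manoj.
Girish is living and takes 1/6.
Neelam predeceased; the 1/6 allotted to Neelam's branch passes to Neelam's issue by representation.
The 1/6 is divided into 2 equal shares of 1/12 among Yamini, Deepa.
Yamini is living and takes 1/12.
Deepa is living and takes 1/12.
Manoj is living and takes 1/6.

Deepa 1/12; Eshan 1/12; Girish 1/6; Ishita 1/4; Jayant 1/12; Manoj 1/6; Rajiv 1/12; Yamini 1/12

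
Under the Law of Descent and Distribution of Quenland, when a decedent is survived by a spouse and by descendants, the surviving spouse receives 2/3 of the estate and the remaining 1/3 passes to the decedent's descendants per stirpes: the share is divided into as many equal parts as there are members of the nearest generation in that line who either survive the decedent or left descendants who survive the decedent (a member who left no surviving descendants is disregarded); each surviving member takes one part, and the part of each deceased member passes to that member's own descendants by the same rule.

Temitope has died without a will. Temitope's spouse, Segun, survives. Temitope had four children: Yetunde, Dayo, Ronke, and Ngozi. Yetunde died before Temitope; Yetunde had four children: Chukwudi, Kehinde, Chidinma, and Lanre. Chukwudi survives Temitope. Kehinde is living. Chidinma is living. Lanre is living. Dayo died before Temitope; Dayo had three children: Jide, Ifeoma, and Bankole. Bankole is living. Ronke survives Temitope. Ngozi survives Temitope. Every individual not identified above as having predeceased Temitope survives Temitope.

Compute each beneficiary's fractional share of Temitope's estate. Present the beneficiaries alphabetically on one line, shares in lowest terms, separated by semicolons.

Bankole 1/36; Chidinma 1/48; Chukwudi 1/48; Ifeoma 1/36; Jide 1/36; Kehinde 1/48; Lanre 1/48; Ngozi 1/12; Ronke 1/12; Segun 2/3

Segun, as surviving spouse, takes 2/3.
The remaining 1/3 passes to Temitope's descendants per stirpes.
The 1/3 is divided into 4 equal shares of 1/12 among Yetunde, Dayo, Ronke, Ngozi.
Yetunde predeceased; the 1/12 allotted to Yetunde's branch passes to Yetunde's issue by representation.
The 1/12 is divided into 4 equal shares of 1/48 among Chukwudi, Kehinde, Chidinma, Lanre.
Chukwudi is living and takes 1/48.
Kehinde is living and takes 1/48.
Chidinma is living and takes 1/48.
Lanre is living and takes 1/48.
Dayo predeceased; the 1/12 allotted to Dayo's branch passes to Dayo's issue by representation.
The 1/12 is divided into 3 equal shares of 1/36 among Jide, Ifeoma, Bankole.
Jide is living and takes 1/36.
Ifeoma is living and takes 1/36.
Bankole is living and takes 1/36.
Ronke is living and takes 1/12.
Ngozi is living and takes 1/12.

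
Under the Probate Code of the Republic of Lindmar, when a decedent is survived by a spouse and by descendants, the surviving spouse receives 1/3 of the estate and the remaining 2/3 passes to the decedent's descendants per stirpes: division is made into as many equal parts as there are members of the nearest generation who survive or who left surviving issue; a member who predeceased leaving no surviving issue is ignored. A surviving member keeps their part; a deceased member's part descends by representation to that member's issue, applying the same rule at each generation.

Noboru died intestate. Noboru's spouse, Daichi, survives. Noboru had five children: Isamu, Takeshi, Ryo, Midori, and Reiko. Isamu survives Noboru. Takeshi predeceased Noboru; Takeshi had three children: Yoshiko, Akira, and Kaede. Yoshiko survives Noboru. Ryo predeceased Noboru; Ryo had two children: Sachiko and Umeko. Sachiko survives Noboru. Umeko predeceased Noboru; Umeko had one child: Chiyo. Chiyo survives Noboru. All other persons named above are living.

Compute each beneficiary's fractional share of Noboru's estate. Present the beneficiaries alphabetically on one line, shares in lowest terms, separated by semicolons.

Akira 2/45; Chiyo 1/15; Daichi 1/3; Isamu 2/15; Kaede 2/45; Midori 2/15; Reiko 2/15; Sachiko 1/15; Yoshiko 2/45

Daichi, as surviving spouse, takes 1/3.
The remaining 2/3 passes to Noboru's descendants per stirpes.
The 2/3 is divided into 5 equal shares of 2/15 among Isamu, Takeshi, Ryo, Midori, Reiko.
Isamu is living and takes 2/15.
Takeshi predeceased; the 2/15 allotted to Takeshi's branch passes to Takeshi's issue by representation.
The 2/15 is divided into 3 equal shares of 2/45 among Yoshiko, Akira, Kaede.
Yoshiko is living and takes 2/45.
Akira is living and takes 2/45.
Kaede is living and takes 2/45.
Ryo predeceased; the 2/15 allotted to Ryo's branch passes to Ryo's issue by representation.
The 2/15 is divided into 2 equal shares of 1/15 among Sachiko, Umeko.
Sachiko is living and takes 1/15.
Umeko predeceased; the 1/15 allotted to Umeko's branch passes to Umeko's issue by representation.
Chiyo is the sole taker at this level and receives the full 1/15.
Midori is living and takes 2/15.
Reiko is living and takes 2/15.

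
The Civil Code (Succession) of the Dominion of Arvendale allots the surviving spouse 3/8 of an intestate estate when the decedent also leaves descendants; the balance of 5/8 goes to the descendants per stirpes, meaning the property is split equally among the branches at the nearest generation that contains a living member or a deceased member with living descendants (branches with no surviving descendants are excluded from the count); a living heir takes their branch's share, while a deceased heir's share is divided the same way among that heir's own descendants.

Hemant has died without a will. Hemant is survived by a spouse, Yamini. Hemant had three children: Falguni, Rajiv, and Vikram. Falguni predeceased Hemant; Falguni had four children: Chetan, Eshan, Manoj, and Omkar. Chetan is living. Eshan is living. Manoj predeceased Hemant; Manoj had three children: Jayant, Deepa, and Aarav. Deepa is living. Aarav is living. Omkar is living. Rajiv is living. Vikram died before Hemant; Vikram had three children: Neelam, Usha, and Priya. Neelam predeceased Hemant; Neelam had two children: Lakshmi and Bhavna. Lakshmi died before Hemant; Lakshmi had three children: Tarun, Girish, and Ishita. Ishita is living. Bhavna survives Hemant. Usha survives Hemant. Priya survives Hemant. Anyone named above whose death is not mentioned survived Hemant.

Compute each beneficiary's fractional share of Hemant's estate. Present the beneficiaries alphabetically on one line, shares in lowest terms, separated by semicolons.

Aarav 5/288; Bhavna 5/144; Chetan 5/96; Deepa 5/288; Eshan 5/96; Girish 5/432; Ishita 5/432; Jayant 5/288; Omkar 5/96; Priya 5/72; Rajiv 5/24; Tarun 5/432; Usha 5/72; Yamini 3/8

Yamini, as surviving spouse, takes 3/8.
The remaining 5/8 passes to Hemant's descendants per stirpes.
The 5/8 is divided into 3 equal shares of 5/24 among Falguni, Rajiv, Vikram.
Falguni predeceased; the 5/24 allotted to Falguni's branch passes to Falguni's issue by representation.
The 5/24 is divided into 4 equal shares of 5/96 among Chetan, Eshan, Manoj, Omkar.
Chetan is living and takes 5/96.
Eshan is living and takes 5/96.
Manoj predeceased; the 5/96 allotted to Manoj's branch passes to Manoj's issue by representation.
The 5/96 is divided into 3 equal shares of 5/288 among Jayant, Deepa, Aarav.
Jayant is living and takes 5/288.
Deepa is living and takes 5/288.
Aarav is living and takes 5/288.
Omkar is living and takes 5/96.
Rajiv is living and takes 5/24.
Vikram predeceased; the 5/24 allotted to Vikram's branch passes to Vikram's issue by representation.
The 5/24 is divided into 3 equal shares of 5/72 among Neelam, Usha, Priya.
Neelam predeceased; the 5/72 allotted to Neelam's branch passes to Neelam's issue by representation.
The 5/72 is divided into 2 equal shares of 5/144 among Lakshmi, Bhavna.
Lakshmi predeceased; the 5/144 allotted to Lakshmi's branch passes to Lakshmi's issue by representation.
The 5/144 is divided into 3 equal shares of 5/432 among Tarun, Girish, Ishita.
Tarun is living and takes 5/432.
Girish is living and takes 5/432.
Ishita is living and takes 5/432.
Bhavna is living and takes 5/144.
Usha is living and takes 5/72.
Priya is living and takes 5/72.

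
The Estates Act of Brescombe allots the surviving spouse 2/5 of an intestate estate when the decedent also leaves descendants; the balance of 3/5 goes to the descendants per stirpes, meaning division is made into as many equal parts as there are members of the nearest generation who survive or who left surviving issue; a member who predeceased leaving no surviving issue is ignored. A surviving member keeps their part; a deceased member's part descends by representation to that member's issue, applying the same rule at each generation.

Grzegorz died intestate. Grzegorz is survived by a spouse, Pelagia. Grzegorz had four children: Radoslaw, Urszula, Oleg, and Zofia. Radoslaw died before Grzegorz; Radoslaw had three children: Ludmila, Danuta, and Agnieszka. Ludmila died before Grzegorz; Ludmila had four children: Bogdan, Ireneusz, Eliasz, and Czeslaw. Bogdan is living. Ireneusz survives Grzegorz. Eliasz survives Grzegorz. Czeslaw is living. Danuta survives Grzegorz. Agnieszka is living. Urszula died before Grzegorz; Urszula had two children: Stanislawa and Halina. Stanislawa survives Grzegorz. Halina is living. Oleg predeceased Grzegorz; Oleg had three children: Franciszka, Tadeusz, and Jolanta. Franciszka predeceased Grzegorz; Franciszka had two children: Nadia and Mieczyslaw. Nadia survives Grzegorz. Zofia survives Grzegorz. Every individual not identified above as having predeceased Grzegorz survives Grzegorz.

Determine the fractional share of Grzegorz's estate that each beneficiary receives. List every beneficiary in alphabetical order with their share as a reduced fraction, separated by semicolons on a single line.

Pelagia, as surviving spouse, takes 2/5.
The remaining 3/5 passes to Grzegorz's descendants per stirpes.
The 3/5 is divided into 4 equal shares of 3/20 among Radoslaw, Urszula, Oleg, Zofia.
Radoslaw predeceased; the 3/20 allotted to Radoslaw's branch passes to Radoslaw's issue by representation.
The 3/20 is divided into 3 equal shares of 1/20 among Ludmila, Danuta, Agnieszka.
Ludmila predeceased; the 1/20 allotted to Ludmila's branch passes to Ludmila's issue by representation.
The 1/20 is divided into 4 equal shares of 1/80 among Bogdan, Ireneusz, Eliasz, Czeslaw.
Bogdan is living and takes 1/80.
Ireneusz is living and takes 1/80.
Eliasz is living and takes 1/80.
Czeslaw is living and takes 1/80.
Danuta is living and takes 1/20.
Agnieszka is living and takes 1/20.
Urszula predeceased; the 3/20 allotted to Urszula's branch passes to Urszula's issue by representation.
The 3/20 is divided into 2 equal shares of 3/40 among Stanislawa, Halina.
Stanislawa is living and takes 3/40.
Halina is living and takes 3/40.
Oleg predeceased; the 3/20 allotted to Oleg's branch passes to Oleg's issue by representation.
The 3/20 is divided into 3 equal shares of 1/20 among Franciszka, Tadeusz, Jolanta.
Franciszka predeceased; the 1/20 allotted to Franciszka's branch passes to Franciszka's issue by representation.
The 1/20 is divided into 2 equal shares of 1/40 among Nadia, Mieczyslaw.
Nadia is living and takes 1/40.
Mieczyslaw is living and takes 1/40.
Tadeusz is living and takes 1/20.
Jolanta is living and takes 1/20.
Zofia is living and takes 3/20.

Agnieszka 1/20; Bogdan 1/80; Czeslaw 1/80; Danuta 1/20; Eliasz 1/80; Halina 3/40; Ireneusz 1/80; Jolanta 1/20; Mieczyslaw 1/40; Nadia 1/40; Pelagia 2/5; Stanislawa 3/40; Tadeusz 1/20; Zofia 3/20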